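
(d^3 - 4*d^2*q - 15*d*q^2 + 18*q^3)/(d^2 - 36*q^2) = (d^2 + 2*d*q - 3*q^2)/(d + 6*q)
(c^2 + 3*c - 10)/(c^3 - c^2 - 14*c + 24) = (c + 5)/(c^2 + c - 12)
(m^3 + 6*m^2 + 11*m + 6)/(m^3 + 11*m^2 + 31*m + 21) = (m + 2)/(m + 7)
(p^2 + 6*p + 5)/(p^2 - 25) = (p + 1)/(p - 5)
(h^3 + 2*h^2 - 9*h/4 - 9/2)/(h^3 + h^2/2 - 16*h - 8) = (4*h^3 + 8*h^2 - 9*h - 18)/(2*(2*h^3 + h^2 - 32*h - 16))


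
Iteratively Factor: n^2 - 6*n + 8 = (n - 2)*(n - 4)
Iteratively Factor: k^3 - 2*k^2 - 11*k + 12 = (k - 4)*(k^2 + 2*k - 3) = (k - 4)*(k + 3)*(k - 1)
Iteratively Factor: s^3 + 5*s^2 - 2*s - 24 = (s - 2)*(s^2 + 7*s + 12) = (s - 2)*(s + 4)*(s + 3)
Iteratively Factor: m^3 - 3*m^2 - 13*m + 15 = (m - 1)*(m^2 - 2*m - 15) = (m - 1)*(m + 3)*(m - 5)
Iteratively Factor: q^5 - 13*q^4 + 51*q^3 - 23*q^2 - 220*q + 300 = (q - 5)*(q^4 - 8*q^3 + 11*q^2 + 32*q - 60) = (q - 5)*(q - 2)*(q^3 - 6*q^2 - q + 30) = (q - 5)*(q - 3)*(q - 2)*(q^2 - 3*q - 10) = (q - 5)^2*(q - 3)*(q - 2)*(q + 2)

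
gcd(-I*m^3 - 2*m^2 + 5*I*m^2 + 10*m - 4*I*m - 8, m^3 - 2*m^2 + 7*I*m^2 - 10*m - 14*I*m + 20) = 1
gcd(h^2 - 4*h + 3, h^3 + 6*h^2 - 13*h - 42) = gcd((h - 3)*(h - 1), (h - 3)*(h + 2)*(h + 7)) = h - 3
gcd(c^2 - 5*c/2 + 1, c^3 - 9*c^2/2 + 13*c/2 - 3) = c - 2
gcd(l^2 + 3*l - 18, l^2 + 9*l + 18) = l + 6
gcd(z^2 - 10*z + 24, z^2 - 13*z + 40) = 1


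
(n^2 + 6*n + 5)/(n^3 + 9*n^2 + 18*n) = (n^2 + 6*n + 5)/(n*(n^2 + 9*n + 18))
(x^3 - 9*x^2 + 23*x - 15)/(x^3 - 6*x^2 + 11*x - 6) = (x - 5)/(x - 2)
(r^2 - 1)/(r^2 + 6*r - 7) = (r + 1)/(r + 7)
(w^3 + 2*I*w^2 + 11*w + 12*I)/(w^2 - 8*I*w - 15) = (w^2 + 5*I*w - 4)/(w - 5*I)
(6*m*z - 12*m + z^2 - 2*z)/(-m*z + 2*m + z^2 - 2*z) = (6*m + z)/(-m + z)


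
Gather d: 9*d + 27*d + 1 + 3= 36*d + 4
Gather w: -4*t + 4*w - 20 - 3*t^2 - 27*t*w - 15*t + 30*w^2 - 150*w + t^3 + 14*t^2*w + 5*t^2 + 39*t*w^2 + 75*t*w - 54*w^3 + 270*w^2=t^3 + 2*t^2 - 19*t - 54*w^3 + w^2*(39*t + 300) + w*(14*t^2 + 48*t - 146) - 20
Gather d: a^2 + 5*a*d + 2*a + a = a^2 + 5*a*d + 3*a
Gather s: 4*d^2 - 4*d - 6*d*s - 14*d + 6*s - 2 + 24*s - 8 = 4*d^2 - 18*d + s*(30 - 6*d) - 10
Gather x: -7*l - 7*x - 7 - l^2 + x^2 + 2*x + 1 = -l^2 - 7*l + x^2 - 5*x - 6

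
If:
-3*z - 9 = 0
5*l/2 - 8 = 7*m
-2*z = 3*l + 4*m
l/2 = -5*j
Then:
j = -37/155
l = 74/31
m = -9/31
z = -3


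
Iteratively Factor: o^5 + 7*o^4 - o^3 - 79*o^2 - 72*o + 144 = (o - 3)*(o^4 + 10*o^3 + 29*o^2 + 8*o - 48) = (o - 3)*(o + 4)*(o^3 + 6*o^2 + 5*o - 12) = (o - 3)*(o + 3)*(o + 4)*(o^2 + 3*o - 4) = (o - 3)*(o - 1)*(o + 3)*(o + 4)*(o + 4)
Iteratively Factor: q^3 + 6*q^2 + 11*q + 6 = (q + 3)*(q^2 + 3*q + 2) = (q + 2)*(q + 3)*(q + 1)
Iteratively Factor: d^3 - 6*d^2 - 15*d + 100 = (d - 5)*(d^2 - d - 20) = (d - 5)^2*(d + 4)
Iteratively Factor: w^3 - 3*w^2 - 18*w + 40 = (w + 4)*(w^2 - 7*w + 10) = (w - 2)*(w + 4)*(w - 5)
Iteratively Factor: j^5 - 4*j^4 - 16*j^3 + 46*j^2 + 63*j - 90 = (j - 5)*(j^4 + j^3 - 11*j^2 - 9*j + 18) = (j - 5)*(j - 3)*(j^3 + 4*j^2 + j - 6) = (j - 5)*(j - 3)*(j - 1)*(j^2 + 5*j + 6) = (j - 5)*(j - 3)*(j - 1)*(j + 2)*(j + 3)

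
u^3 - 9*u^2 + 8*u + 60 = (u - 6)*(u - 5)*(u + 2)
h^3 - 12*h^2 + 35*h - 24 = (h - 8)*(h - 3)*(h - 1)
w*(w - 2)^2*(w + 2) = w^4 - 2*w^3 - 4*w^2 + 8*w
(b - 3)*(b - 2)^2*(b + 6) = b^4 - b^3 - 26*b^2 + 84*b - 72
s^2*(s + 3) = s^3 + 3*s^2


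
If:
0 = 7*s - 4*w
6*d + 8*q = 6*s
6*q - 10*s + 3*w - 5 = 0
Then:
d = -2*w/63 - 10/9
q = 19*w/42 + 5/6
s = 4*w/7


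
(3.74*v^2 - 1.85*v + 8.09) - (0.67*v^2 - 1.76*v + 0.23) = 3.07*v^2 - 0.0900000000000001*v + 7.86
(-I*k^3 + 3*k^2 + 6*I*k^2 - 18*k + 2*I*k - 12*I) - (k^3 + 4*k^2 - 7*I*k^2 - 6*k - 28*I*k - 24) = -k^3 - I*k^3 - k^2 + 13*I*k^2 - 12*k + 30*I*k + 24 - 12*I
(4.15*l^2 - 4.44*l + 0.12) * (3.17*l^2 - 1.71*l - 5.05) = 13.1555*l^4 - 21.1713*l^3 - 12.9847*l^2 + 22.2168*l - 0.606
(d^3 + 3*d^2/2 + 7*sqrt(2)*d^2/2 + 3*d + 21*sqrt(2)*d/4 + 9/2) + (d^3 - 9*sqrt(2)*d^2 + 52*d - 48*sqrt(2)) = 2*d^3 - 11*sqrt(2)*d^2/2 + 3*d^2/2 + 21*sqrt(2)*d/4 + 55*d - 48*sqrt(2) + 9/2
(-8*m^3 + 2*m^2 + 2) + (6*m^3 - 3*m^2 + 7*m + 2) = -2*m^3 - m^2 + 7*m + 4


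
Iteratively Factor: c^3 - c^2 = (c - 1)*(c^2) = c*(c - 1)*(c)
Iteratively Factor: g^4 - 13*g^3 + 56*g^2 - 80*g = (g - 5)*(g^3 - 8*g^2 + 16*g) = (g - 5)*(g - 4)*(g^2 - 4*g) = g*(g - 5)*(g - 4)*(g - 4)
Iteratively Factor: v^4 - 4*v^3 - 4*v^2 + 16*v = (v - 2)*(v^3 - 2*v^2 - 8*v) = v*(v - 2)*(v^2 - 2*v - 8) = v*(v - 2)*(v + 2)*(v - 4)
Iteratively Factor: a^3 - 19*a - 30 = (a + 2)*(a^2 - 2*a - 15) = (a - 5)*(a + 2)*(a + 3)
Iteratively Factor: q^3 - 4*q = (q)*(q^2 - 4) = q*(q + 2)*(q - 2)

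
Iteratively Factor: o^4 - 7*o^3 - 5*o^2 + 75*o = (o - 5)*(o^3 - 2*o^2 - 15*o) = (o - 5)^2*(o^2 + 3*o) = o*(o - 5)^2*(o + 3)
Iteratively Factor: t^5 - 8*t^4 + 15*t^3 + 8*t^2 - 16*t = (t - 4)*(t^4 - 4*t^3 - t^2 + 4*t) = (t - 4)^2*(t^3 - t) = (t - 4)^2*(t + 1)*(t^2 - t) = t*(t - 4)^2*(t + 1)*(t - 1)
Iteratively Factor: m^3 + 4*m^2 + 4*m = (m + 2)*(m^2 + 2*m) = m*(m + 2)*(m + 2)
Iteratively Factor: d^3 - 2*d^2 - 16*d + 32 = (d - 2)*(d^2 - 16) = (d - 4)*(d - 2)*(d + 4)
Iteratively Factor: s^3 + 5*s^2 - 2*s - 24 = (s - 2)*(s^2 + 7*s + 12) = (s - 2)*(s + 4)*(s + 3)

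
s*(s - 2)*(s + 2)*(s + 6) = s^4 + 6*s^3 - 4*s^2 - 24*s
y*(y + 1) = y^2 + y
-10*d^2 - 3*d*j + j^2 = (-5*d + j)*(2*d + j)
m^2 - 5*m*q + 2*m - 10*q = (m + 2)*(m - 5*q)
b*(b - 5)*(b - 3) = b^3 - 8*b^2 + 15*b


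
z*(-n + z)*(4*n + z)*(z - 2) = -4*n^2*z^2 + 8*n^2*z + 3*n*z^3 - 6*n*z^2 + z^4 - 2*z^3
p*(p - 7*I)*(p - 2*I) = p^3 - 9*I*p^2 - 14*p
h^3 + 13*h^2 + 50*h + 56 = (h + 2)*(h + 4)*(h + 7)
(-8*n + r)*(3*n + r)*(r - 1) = -24*n^2*r + 24*n^2 - 5*n*r^2 + 5*n*r + r^3 - r^2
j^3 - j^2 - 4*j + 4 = (j - 2)*(j - 1)*(j + 2)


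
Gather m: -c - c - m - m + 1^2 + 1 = -2*c - 2*m + 2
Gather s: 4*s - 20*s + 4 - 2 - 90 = -16*s - 88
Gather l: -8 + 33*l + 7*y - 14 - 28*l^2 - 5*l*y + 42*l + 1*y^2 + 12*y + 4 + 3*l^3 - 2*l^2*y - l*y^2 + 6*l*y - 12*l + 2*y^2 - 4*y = 3*l^3 + l^2*(-2*y - 28) + l*(-y^2 + y + 63) + 3*y^2 + 15*y - 18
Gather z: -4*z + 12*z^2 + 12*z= 12*z^2 + 8*z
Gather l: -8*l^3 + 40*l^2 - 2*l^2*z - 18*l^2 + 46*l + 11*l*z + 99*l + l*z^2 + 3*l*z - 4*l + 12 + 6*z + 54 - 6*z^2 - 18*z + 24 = -8*l^3 + l^2*(22 - 2*z) + l*(z^2 + 14*z + 141) - 6*z^2 - 12*z + 90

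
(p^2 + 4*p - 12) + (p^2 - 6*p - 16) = 2*p^2 - 2*p - 28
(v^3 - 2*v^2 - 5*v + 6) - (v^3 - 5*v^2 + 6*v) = 3*v^2 - 11*v + 6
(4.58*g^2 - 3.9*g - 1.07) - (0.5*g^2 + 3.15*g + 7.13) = 4.08*g^2 - 7.05*g - 8.2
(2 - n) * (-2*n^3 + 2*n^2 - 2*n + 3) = 2*n^4 - 6*n^3 + 6*n^2 - 7*n + 6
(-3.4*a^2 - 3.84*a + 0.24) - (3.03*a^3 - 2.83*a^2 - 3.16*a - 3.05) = -3.03*a^3 - 0.57*a^2 - 0.68*a + 3.29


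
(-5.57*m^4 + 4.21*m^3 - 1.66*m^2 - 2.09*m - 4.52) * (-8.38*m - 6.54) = 46.6766*m^5 + 1.148*m^4 - 13.6226*m^3 + 28.3706*m^2 + 51.5462*m + 29.5608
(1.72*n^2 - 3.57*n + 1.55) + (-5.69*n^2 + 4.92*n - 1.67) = -3.97*n^2 + 1.35*n - 0.12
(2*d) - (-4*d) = 6*d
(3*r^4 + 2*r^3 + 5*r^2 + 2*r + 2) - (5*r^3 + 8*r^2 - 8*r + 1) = 3*r^4 - 3*r^3 - 3*r^2 + 10*r + 1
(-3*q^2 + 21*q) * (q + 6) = -3*q^3 + 3*q^2 + 126*q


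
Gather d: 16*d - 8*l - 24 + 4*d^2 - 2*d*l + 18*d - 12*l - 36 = 4*d^2 + d*(34 - 2*l) - 20*l - 60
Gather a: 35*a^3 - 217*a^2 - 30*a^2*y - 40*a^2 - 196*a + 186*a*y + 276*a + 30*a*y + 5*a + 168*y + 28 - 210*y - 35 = 35*a^3 + a^2*(-30*y - 257) + a*(216*y + 85) - 42*y - 7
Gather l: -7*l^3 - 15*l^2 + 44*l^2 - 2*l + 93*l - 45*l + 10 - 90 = -7*l^3 + 29*l^2 + 46*l - 80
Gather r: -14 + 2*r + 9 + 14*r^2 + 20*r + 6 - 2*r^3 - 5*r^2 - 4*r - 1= -2*r^3 + 9*r^2 + 18*r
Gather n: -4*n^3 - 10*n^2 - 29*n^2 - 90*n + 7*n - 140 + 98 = -4*n^3 - 39*n^2 - 83*n - 42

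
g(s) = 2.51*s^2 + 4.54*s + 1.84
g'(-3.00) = -10.52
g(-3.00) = 10.81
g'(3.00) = 19.60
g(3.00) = 38.05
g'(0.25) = 5.80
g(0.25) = 3.13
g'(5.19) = 30.59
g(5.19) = 93.01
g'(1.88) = 13.98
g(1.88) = 19.25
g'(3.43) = 21.76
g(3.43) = 46.94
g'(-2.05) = -5.75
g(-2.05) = 3.08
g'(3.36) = 21.41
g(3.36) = 45.43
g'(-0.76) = 0.72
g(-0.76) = -0.16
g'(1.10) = 10.06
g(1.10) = 9.87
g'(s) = 5.02*s + 4.54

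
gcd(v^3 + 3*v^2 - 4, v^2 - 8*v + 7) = v - 1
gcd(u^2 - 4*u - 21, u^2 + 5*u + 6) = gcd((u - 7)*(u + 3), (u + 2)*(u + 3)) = u + 3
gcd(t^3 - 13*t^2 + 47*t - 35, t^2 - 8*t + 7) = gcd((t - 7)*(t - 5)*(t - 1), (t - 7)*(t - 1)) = t^2 - 8*t + 7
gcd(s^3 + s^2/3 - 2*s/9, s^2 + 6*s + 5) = 1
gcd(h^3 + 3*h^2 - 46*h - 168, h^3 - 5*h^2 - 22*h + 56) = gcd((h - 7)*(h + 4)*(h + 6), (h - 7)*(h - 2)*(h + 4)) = h^2 - 3*h - 28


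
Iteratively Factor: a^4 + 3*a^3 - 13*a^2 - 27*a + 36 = (a - 1)*(a^3 + 4*a^2 - 9*a - 36) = (a - 1)*(a + 4)*(a^2 - 9) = (a - 3)*(a - 1)*(a + 4)*(a + 3)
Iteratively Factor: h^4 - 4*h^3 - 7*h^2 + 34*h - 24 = (h - 2)*(h^3 - 2*h^2 - 11*h + 12) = (h - 4)*(h - 2)*(h^2 + 2*h - 3) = (h - 4)*(h - 2)*(h - 1)*(h + 3)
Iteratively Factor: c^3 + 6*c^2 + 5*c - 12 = (c - 1)*(c^2 + 7*c + 12) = (c - 1)*(c + 4)*(c + 3)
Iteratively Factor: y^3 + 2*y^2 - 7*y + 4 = (y - 1)*(y^2 + 3*y - 4) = (y - 1)*(y + 4)*(y - 1)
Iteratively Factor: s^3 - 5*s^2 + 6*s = (s - 3)*(s^2 - 2*s) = (s - 3)*(s - 2)*(s)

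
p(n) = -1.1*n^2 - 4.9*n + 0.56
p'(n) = -2.2*n - 4.9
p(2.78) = -21.56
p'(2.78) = -11.02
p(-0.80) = 3.78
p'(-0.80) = -3.14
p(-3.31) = 4.73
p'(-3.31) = 2.38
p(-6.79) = -16.88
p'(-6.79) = 10.04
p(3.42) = -29.06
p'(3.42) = -12.42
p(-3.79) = 3.33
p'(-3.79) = 3.44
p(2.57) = -19.30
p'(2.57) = -10.55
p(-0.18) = 1.41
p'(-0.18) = -4.50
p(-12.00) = -99.04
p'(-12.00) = 21.50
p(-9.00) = -44.44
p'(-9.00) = 14.90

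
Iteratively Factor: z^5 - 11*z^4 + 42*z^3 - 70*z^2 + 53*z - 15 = (z - 1)*(z^4 - 10*z^3 + 32*z^2 - 38*z + 15) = (z - 1)^2*(z^3 - 9*z^2 + 23*z - 15) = (z - 1)^3*(z^2 - 8*z + 15) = (z - 5)*(z - 1)^3*(z - 3)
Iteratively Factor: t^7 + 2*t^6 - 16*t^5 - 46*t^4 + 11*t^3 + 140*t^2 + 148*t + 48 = (t + 2)*(t^6 - 16*t^4 - 14*t^3 + 39*t^2 + 62*t + 24) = (t + 1)*(t + 2)*(t^5 - t^4 - 15*t^3 + t^2 + 38*t + 24) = (t + 1)^2*(t + 2)*(t^4 - 2*t^3 - 13*t^2 + 14*t + 24) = (t - 4)*(t + 1)^2*(t + 2)*(t^3 + 2*t^2 - 5*t - 6) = (t - 4)*(t - 2)*(t + 1)^2*(t + 2)*(t^2 + 4*t + 3) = (t - 4)*(t - 2)*(t + 1)^2*(t + 2)*(t + 3)*(t + 1)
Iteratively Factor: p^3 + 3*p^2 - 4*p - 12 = (p + 2)*(p^2 + p - 6) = (p - 2)*(p + 2)*(p + 3)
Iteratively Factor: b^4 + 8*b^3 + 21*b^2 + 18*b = (b + 3)*(b^3 + 5*b^2 + 6*b) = b*(b + 3)*(b^2 + 5*b + 6) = b*(b + 2)*(b + 3)*(b + 3)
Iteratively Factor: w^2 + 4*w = (w)*(w + 4)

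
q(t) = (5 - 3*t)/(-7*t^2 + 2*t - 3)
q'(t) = (5 - 3*t)*(14*t - 2)/(-7*t^2 + 2*t - 3)^2 - 3/(-7*t^2 + 2*t - 3) = (-21*t^2 + 70*t - 1)/(49*t^4 - 28*t^3 + 46*t^2 - 12*t + 9)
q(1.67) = 0.00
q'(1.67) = 0.16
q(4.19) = 0.06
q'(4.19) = -0.01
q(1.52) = -0.03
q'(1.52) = 0.22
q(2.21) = 0.05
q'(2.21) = 0.05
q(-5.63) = -0.09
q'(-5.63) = -0.02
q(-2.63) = -0.23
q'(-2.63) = -0.10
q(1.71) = 0.01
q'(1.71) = 0.14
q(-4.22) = -0.13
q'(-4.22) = -0.04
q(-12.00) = -0.04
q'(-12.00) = 0.00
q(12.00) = 0.03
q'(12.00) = 0.00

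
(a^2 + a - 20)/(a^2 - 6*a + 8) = (a + 5)/(a - 2)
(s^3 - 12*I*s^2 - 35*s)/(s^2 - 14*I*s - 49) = s*(s - 5*I)/(s - 7*I)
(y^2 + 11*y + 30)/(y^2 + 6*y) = (y + 5)/y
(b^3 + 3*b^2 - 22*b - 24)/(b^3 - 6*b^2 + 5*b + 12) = (b + 6)/(b - 3)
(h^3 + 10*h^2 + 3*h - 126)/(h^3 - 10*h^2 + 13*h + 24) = (h^2 + 13*h + 42)/(h^2 - 7*h - 8)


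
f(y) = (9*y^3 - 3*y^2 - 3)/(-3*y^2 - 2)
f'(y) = 6*y*(9*y^3 - 3*y^2 - 3)/(-3*y^2 - 2)^2 + (27*y^2 - 6*y)/(-3*y^2 - 2) = 3*y*(-9*y^3 - 18*y - 2)/(9*y^4 + 12*y^2 + 4)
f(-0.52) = 1.81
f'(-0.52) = -1.70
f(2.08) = -4.34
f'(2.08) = -3.35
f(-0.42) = 1.66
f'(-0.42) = -1.23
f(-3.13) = 9.82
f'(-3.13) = -3.15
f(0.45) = 1.07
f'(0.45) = -2.17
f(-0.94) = 2.82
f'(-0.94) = -2.92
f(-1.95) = 6.05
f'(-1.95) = -3.25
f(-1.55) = 4.75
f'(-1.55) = -3.26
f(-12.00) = 36.84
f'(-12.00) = -3.01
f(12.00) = -34.83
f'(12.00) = -3.01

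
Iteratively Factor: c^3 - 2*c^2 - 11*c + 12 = (c - 1)*(c^2 - c - 12) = (c - 1)*(c + 3)*(c - 4)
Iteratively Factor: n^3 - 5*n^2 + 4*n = (n - 4)*(n^2 - n) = n*(n - 4)*(n - 1)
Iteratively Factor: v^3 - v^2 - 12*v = (v - 4)*(v^2 + 3*v) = v*(v - 4)*(v + 3)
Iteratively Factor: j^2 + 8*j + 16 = (j + 4)*(j + 4)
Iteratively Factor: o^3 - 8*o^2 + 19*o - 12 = (o - 3)*(o^2 - 5*o + 4) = (o - 3)*(o - 1)*(o - 4)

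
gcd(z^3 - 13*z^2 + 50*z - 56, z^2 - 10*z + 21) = z - 7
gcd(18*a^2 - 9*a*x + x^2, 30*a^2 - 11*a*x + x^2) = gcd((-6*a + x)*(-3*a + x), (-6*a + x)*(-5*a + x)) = -6*a + x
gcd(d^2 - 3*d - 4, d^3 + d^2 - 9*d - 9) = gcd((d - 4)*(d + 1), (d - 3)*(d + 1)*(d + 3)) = d + 1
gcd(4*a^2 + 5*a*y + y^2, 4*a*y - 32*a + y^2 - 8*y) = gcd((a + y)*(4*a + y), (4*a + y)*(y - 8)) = 4*a + y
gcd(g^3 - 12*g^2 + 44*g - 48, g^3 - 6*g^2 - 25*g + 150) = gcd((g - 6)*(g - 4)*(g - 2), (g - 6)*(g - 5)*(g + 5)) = g - 6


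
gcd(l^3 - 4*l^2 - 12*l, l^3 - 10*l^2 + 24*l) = l^2 - 6*l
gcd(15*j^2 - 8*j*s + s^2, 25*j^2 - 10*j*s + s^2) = -5*j + s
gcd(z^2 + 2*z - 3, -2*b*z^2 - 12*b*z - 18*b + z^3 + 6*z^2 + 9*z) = z + 3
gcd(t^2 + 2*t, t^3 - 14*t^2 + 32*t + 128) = t + 2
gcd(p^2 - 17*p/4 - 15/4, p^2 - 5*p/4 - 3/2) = p + 3/4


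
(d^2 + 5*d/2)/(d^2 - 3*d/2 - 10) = d/(d - 4)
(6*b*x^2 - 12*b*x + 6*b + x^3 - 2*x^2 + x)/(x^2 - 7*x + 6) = (6*b*x - 6*b + x^2 - x)/(x - 6)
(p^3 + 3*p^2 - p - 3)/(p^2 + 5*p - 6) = (p^2 + 4*p + 3)/(p + 6)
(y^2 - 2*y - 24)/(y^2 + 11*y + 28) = (y - 6)/(y + 7)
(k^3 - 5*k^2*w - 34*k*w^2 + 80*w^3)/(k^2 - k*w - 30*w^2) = (-k^2 + 10*k*w - 16*w^2)/(-k + 6*w)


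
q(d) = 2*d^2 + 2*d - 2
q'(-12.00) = -46.00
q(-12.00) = 262.00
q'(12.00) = 50.00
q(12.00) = 310.00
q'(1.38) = 7.52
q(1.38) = 4.57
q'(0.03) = 2.12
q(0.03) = -1.94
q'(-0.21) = 1.16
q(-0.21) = -2.33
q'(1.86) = 9.44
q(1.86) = 8.64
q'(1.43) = 7.72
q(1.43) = 4.95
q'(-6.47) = -23.88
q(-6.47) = 68.78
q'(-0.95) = -1.80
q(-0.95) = -2.10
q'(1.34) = 7.36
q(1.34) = 4.27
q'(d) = 4*d + 2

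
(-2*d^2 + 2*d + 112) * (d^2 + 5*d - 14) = -2*d^4 - 8*d^3 + 150*d^2 + 532*d - 1568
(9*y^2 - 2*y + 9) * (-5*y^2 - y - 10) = -45*y^4 + y^3 - 133*y^2 + 11*y - 90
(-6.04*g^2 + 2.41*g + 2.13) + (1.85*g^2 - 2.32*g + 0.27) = -4.19*g^2 + 0.0900000000000003*g + 2.4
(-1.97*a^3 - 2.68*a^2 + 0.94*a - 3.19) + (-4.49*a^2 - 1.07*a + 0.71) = -1.97*a^3 - 7.17*a^2 - 0.13*a - 2.48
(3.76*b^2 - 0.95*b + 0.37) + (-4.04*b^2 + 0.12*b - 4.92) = -0.28*b^2 - 0.83*b - 4.55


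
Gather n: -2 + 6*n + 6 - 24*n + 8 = 12 - 18*n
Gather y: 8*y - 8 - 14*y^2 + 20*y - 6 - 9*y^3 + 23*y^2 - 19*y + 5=-9*y^3 + 9*y^2 + 9*y - 9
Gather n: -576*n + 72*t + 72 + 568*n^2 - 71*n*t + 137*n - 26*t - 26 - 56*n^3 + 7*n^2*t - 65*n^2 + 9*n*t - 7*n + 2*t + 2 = -56*n^3 + n^2*(7*t + 503) + n*(-62*t - 446) + 48*t + 48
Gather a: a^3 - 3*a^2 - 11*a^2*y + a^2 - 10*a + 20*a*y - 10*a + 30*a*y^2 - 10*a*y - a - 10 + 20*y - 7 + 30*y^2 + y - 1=a^3 + a^2*(-11*y - 2) + a*(30*y^2 + 10*y - 21) + 30*y^2 + 21*y - 18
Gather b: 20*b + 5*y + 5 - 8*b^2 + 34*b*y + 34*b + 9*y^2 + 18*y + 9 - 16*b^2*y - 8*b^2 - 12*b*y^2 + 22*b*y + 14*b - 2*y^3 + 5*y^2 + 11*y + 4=b^2*(-16*y - 16) + b*(-12*y^2 + 56*y + 68) - 2*y^3 + 14*y^2 + 34*y + 18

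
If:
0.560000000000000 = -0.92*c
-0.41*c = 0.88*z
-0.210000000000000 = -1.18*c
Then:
No Solution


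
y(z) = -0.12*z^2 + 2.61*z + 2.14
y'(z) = 2.61 - 0.24*z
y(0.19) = 2.63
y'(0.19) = 2.56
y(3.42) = 9.66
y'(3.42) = 1.79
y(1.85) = 6.56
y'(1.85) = 2.17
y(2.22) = 7.34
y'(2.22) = 2.08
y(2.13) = 7.15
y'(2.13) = 2.10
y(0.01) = 2.17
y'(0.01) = 2.61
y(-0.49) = 0.83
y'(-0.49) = 2.73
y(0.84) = 4.25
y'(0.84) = 2.41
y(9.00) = 15.91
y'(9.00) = 0.45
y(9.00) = 15.91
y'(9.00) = 0.45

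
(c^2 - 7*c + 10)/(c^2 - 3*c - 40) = (-c^2 + 7*c - 10)/(-c^2 + 3*c + 40)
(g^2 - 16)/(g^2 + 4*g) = (g - 4)/g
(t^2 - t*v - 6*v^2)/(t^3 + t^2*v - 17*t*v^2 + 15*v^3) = (t + 2*v)/(t^2 + 4*t*v - 5*v^2)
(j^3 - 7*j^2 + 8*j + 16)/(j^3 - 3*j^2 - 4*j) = (j - 4)/j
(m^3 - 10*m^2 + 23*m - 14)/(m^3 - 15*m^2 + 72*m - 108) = (m^3 - 10*m^2 + 23*m - 14)/(m^3 - 15*m^2 + 72*m - 108)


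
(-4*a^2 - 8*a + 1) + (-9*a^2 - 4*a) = -13*a^2 - 12*a + 1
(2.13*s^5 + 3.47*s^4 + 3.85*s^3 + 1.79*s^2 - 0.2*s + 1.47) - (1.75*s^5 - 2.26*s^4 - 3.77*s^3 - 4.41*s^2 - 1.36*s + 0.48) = 0.38*s^5 + 5.73*s^4 + 7.62*s^3 + 6.2*s^2 + 1.16*s + 0.99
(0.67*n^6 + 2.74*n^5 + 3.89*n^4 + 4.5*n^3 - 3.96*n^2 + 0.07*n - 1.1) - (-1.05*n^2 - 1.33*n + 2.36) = 0.67*n^6 + 2.74*n^5 + 3.89*n^4 + 4.5*n^3 - 2.91*n^2 + 1.4*n - 3.46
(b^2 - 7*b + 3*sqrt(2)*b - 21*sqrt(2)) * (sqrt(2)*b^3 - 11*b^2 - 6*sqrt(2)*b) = sqrt(2)*b^5 - 7*sqrt(2)*b^4 - 5*b^4 - 39*sqrt(2)*b^3 + 35*b^3 - 36*b^2 + 273*sqrt(2)*b^2 + 252*b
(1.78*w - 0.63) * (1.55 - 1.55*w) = -2.759*w^2 + 3.7355*w - 0.9765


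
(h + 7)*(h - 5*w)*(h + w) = h^3 - 4*h^2*w + 7*h^2 - 5*h*w^2 - 28*h*w - 35*w^2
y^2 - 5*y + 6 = (y - 3)*(y - 2)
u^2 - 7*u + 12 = (u - 4)*(u - 3)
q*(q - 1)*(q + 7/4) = q^3 + 3*q^2/4 - 7*q/4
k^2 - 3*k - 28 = (k - 7)*(k + 4)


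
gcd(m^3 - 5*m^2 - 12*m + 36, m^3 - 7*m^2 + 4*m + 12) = m^2 - 8*m + 12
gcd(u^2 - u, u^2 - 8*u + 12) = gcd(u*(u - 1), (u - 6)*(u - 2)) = 1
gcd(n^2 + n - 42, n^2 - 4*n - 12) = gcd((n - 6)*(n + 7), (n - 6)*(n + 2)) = n - 6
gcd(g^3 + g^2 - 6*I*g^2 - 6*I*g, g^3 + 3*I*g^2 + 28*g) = g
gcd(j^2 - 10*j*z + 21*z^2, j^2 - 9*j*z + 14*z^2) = -j + 7*z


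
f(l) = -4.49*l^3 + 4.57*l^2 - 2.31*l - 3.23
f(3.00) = -90.26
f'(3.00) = -96.12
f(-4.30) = 448.19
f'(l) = -13.47*l^2 + 9.14*l - 2.31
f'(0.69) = -2.42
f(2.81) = -73.26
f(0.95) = -5.15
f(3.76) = -185.98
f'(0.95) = -5.78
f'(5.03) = -297.14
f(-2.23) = 74.44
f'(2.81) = -82.99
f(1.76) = -17.62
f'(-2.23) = -89.68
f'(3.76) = -158.38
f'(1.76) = -27.95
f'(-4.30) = -290.67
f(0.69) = -4.12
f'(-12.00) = -2051.67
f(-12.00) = 8441.29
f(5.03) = -470.64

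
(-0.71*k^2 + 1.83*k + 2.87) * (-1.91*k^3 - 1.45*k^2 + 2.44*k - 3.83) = 1.3561*k^5 - 2.4658*k^4 - 9.8676*k^3 + 3.023*k^2 - 0.00610000000000088*k - 10.9921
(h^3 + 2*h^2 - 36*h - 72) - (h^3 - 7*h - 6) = 2*h^2 - 29*h - 66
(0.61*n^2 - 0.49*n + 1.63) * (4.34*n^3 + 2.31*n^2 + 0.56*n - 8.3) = 2.6474*n^5 - 0.7175*n^4 + 6.2839*n^3 - 1.5721*n^2 + 4.9798*n - 13.529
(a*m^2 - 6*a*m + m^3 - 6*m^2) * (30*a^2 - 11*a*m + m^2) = 30*a^3*m^2 - 180*a^3*m + 19*a^2*m^3 - 114*a^2*m^2 - 10*a*m^4 + 60*a*m^3 + m^5 - 6*m^4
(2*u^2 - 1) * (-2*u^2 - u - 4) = -4*u^4 - 2*u^3 - 6*u^2 + u + 4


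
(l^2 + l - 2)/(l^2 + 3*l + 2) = (l - 1)/(l + 1)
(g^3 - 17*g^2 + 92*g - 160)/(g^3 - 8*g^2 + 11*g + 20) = (g - 8)/(g + 1)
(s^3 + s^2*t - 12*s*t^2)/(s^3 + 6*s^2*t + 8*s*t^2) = (s - 3*t)/(s + 2*t)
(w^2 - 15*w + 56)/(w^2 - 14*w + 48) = (w - 7)/(w - 6)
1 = 1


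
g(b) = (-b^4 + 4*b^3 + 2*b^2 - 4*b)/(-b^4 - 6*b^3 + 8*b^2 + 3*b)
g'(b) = (-4*b^3 + 12*b^2 + 4*b - 4)/(-b^4 - 6*b^3 + 8*b^2 + 3*b) + (4*b^3 + 18*b^2 - 16*b - 3)*(-b^4 + 4*b^3 + 2*b^2 - 4*b)/(-b^4 - 6*b^3 + 8*b^2 + 3*b)^2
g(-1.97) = -0.54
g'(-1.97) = 0.52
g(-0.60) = 0.95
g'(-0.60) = 4.61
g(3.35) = -0.13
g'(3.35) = 0.18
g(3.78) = -0.06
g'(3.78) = 0.15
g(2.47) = -0.36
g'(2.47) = 0.37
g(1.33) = 5.02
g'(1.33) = 109.69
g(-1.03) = 0.07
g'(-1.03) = 1.01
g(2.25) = -0.45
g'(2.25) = 0.51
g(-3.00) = -1.10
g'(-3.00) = 0.63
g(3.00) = -0.20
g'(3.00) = 0.23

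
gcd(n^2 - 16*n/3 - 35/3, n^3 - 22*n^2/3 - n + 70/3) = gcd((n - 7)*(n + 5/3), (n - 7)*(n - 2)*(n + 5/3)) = n^2 - 16*n/3 - 35/3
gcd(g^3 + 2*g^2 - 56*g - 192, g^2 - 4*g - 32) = g^2 - 4*g - 32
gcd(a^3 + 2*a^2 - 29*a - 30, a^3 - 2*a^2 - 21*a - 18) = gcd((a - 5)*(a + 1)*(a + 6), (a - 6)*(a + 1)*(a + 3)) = a + 1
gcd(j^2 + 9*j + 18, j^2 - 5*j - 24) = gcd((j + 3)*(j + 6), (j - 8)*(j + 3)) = j + 3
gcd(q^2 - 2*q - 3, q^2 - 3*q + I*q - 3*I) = q - 3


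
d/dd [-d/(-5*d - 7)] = 7/(5*d + 7)^2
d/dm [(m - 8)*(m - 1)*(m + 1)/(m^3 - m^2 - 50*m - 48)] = 7/(m^2 + 12*m + 36)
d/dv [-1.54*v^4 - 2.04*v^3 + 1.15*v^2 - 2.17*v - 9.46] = -6.16*v^3 - 6.12*v^2 + 2.3*v - 2.17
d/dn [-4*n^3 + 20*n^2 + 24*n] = -12*n^2 + 40*n + 24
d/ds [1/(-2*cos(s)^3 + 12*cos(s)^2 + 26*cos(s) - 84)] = (-3*cos(s)^2 + 12*cos(s) + 13)*sin(s)/(2*(cos(s)^3 - 6*cos(s)^2 - 13*cos(s) + 42)^2)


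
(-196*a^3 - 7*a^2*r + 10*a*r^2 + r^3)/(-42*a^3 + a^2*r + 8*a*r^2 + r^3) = (-28*a^2 + 3*a*r + r^2)/(-6*a^2 + a*r + r^2)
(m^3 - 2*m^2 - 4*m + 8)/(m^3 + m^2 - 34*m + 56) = (m^2 - 4)/(m^2 + 3*m - 28)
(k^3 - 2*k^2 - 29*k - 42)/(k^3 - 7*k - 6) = (k^2 - 4*k - 21)/(k^2 - 2*k - 3)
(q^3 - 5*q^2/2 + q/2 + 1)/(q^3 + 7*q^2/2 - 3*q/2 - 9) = (2*q^3 - 5*q^2 + q + 2)/(2*q^3 + 7*q^2 - 3*q - 18)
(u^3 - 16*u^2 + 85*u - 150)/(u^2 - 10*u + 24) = (u^2 - 10*u + 25)/(u - 4)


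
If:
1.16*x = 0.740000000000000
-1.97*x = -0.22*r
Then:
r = 5.71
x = 0.64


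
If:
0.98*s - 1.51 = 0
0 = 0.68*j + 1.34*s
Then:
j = -3.04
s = 1.54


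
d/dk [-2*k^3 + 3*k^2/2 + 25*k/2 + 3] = -6*k^2 + 3*k + 25/2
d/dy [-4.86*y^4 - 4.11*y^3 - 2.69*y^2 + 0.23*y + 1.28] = -19.44*y^3 - 12.33*y^2 - 5.38*y + 0.23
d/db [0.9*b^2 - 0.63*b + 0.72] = 1.8*b - 0.63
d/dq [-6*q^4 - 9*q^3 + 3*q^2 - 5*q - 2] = -24*q^3 - 27*q^2 + 6*q - 5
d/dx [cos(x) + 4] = -sin(x)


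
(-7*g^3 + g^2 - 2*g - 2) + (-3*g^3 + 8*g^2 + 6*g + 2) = -10*g^3 + 9*g^2 + 4*g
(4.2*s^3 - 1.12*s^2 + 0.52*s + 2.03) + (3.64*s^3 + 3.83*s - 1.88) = 7.84*s^3 - 1.12*s^2 + 4.35*s + 0.15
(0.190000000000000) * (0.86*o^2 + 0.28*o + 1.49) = 0.1634*o^2 + 0.0532*o + 0.2831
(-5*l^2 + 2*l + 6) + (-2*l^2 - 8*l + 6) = -7*l^2 - 6*l + 12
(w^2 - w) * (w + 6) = w^3 + 5*w^2 - 6*w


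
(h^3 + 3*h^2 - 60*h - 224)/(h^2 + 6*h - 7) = (h^2 - 4*h - 32)/(h - 1)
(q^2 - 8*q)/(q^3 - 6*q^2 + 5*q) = (q - 8)/(q^2 - 6*q + 5)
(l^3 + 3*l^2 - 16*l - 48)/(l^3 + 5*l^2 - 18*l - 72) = (l + 4)/(l + 6)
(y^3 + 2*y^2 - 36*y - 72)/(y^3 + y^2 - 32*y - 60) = (y + 6)/(y + 5)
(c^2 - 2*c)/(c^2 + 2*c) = (c - 2)/(c + 2)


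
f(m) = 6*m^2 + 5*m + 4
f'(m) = 12*m + 5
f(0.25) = 5.62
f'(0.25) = 8.00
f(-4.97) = 127.36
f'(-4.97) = -54.64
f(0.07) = 4.38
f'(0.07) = 5.84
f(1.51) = 25.23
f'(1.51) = 23.12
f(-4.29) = 92.97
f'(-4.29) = -46.48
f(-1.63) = 11.79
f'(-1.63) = -14.56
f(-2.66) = 33.15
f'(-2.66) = -26.92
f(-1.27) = 7.33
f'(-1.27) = -10.24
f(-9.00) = 445.00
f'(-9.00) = -103.00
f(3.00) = 73.00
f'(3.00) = 41.00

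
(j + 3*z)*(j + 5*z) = j^2 + 8*j*z + 15*z^2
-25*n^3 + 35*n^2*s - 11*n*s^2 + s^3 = (-5*n + s)^2*(-n + s)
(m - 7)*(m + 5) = m^2 - 2*m - 35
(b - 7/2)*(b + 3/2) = b^2 - 2*b - 21/4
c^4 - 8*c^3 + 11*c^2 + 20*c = c*(c - 5)*(c - 4)*(c + 1)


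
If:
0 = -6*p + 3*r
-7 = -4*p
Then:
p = 7/4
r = 7/2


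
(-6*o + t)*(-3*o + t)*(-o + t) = -18*o^3 + 27*o^2*t - 10*o*t^2 + t^3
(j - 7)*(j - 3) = j^2 - 10*j + 21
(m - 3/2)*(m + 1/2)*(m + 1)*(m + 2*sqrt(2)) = m^4 + 2*sqrt(2)*m^3 - 7*m^2/4 - 7*sqrt(2)*m/2 - 3*m/4 - 3*sqrt(2)/2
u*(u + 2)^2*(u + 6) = u^4 + 10*u^3 + 28*u^2 + 24*u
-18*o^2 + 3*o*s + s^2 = (-3*o + s)*(6*o + s)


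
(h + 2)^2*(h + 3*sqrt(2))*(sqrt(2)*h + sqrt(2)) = sqrt(2)*h^4 + 6*h^3 + 5*sqrt(2)*h^3 + 8*sqrt(2)*h^2 + 30*h^2 + 4*sqrt(2)*h + 48*h + 24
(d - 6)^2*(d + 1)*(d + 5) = d^4 - 6*d^3 - 31*d^2 + 156*d + 180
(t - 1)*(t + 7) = t^2 + 6*t - 7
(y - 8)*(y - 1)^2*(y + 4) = y^4 - 6*y^3 - 23*y^2 + 60*y - 32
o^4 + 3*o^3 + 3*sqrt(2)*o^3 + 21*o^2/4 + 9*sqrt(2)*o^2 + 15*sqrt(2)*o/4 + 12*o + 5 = (o + 1/2)*(o + 5/2)*(o + sqrt(2))*(o + 2*sqrt(2))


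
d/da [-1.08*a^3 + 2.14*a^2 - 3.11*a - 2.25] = -3.24*a^2 + 4.28*a - 3.11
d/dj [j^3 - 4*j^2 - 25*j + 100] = 3*j^2 - 8*j - 25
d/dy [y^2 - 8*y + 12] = 2*y - 8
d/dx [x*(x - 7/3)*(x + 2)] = 3*x^2 - 2*x/3 - 14/3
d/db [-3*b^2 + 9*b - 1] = 9 - 6*b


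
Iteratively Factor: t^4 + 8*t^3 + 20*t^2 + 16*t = (t)*(t^3 + 8*t^2 + 20*t + 16) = t*(t + 4)*(t^2 + 4*t + 4) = t*(t + 2)*(t + 4)*(t + 2)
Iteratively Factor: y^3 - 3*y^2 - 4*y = (y)*(y^2 - 3*y - 4) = y*(y - 4)*(y + 1)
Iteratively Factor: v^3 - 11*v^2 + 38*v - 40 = (v - 5)*(v^2 - 6*v + 8) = (v - 5)*(v - 4)*(v - 2)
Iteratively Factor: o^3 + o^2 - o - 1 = (o - 1)*(o^2 + 2*o + 1) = (o - 1)*(o + 1)*(o + 1)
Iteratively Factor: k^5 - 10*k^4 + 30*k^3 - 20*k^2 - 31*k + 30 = (k - 3)*(k^4 - 7*k^3 + 9*k^2 + 7*k - 10) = (k - 3)*(k - 1)*(k^3 - 6*k^2 + 3*k + 10) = (k - 3)*(k - 2)*(k - 1)*(k^2 - 4*k - 5) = (k - 3)*(k - 2)*(k - 1)*(k + 1)*(k - 5)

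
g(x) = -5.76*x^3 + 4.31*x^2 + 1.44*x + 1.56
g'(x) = -17.28*x^2 + 8.62*x + 1.44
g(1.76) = -13.96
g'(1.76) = -36.92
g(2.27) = -40.34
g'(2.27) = -68.03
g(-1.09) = 12.57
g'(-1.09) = -28.49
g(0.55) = 2.70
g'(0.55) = 0.95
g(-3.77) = 366.02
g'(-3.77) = -276.66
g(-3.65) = 333.82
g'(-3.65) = -260.24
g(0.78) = 2.57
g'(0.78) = -2.35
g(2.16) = -33.27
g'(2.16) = -60.56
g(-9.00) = 4536.75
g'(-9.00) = -1475.82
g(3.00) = -110.85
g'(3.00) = -128.22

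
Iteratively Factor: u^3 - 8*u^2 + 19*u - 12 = (u - 1)*(u^2 - 7*u + 12) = (u - 4)*(u - 1)*(u - 3)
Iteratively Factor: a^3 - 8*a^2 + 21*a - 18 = (a - 3)*(a^2 - 5*a + 6) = (a - 3)^2*(a - 2)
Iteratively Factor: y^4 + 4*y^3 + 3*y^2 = (y + 3)*(y^3 + y^2) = y*(y + 3)*(y^2 + y) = y^2*(y + 3)*(y + 1)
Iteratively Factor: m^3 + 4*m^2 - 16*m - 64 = (m + 4)*(m^2 - 16) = (m - 4)*(m + 4)*(m + 4)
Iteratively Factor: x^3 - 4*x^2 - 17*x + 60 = (x - 3)*(x^2 - x - 20) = (x - 5)*(x - 3)*(x + 4)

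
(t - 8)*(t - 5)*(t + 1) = t^3 - 12*t^2 + 27*t + 40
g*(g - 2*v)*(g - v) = g^3 - 3*g^2*v + 2*g*v^2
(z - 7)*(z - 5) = z^2 - 12*z + 35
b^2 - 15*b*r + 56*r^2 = (b - 8*r)*(b - 7*r)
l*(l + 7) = l^2 + 7*l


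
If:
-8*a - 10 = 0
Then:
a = -5/4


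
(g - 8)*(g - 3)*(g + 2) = g^3 - 9*g^2 + 2*g + 48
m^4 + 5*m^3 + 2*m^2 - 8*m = m*(m - 1)*(m + 2)*(m + 4)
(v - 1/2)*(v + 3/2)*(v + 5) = v^3 + 6*v^2 + 17*v/4 - 15/4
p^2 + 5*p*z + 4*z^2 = (p + z)*(p + 4*z)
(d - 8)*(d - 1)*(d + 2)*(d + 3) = d^4 - 4*d^3 - 31*d^2 - 14*d + 48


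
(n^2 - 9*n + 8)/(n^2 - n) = (n - 8)/n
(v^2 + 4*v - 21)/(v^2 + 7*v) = (v - 3)/v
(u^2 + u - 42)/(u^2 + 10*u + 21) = (u - 6)/(u + 3)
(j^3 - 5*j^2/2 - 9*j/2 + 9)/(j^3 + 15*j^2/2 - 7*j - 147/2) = (2*j^2 + j - 6)/(2*j^2 + 21*j + 49)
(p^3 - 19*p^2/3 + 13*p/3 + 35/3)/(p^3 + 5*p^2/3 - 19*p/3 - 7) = (p - 5)/(p + 3)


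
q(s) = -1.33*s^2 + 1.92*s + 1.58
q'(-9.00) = 25.86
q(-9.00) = -123.43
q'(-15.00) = 41.82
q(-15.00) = -326.47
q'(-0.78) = 3.99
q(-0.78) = -0.73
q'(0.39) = 0.88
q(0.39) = 2.13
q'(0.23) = 1.31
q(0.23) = 1.95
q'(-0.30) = 2.72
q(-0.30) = 0.88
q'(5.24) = -12.02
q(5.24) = -24.88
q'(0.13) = 1.57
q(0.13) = 1.81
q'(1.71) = -2.63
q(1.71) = 0.97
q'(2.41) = -4.49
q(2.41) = -1.52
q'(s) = 1.92 - 2.66*s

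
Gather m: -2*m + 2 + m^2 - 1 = m^2 - 2*m + 1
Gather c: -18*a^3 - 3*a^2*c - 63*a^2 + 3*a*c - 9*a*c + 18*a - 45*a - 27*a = -18*a^3 - 63*a^2 - 54*a + c*(-3*a^2 - 6*a)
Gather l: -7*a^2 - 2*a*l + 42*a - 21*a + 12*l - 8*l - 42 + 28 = -7*a^2 + 21*a + l*(4 - 2*a) - 14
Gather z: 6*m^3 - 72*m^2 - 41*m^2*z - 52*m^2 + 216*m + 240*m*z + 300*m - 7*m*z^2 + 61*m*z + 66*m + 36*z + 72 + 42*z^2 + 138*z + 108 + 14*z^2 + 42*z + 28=6*m^3 - 124*m^2 + 582*m + z^2*(56 - 7*m) + z*(-41*m^2 + 301*m + 216) + 208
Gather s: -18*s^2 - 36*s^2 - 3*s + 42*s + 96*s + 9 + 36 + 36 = -54*s^2 + 135*s + 81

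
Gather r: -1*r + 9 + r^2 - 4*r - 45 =r^2 - 5*r - 36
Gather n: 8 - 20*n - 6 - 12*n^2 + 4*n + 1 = -12*n^2 - 16*n + 3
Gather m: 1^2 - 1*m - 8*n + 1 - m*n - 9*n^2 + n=m*(-n - 1) - 9*n^2 - 7*n + 2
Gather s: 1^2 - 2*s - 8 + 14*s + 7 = 12*s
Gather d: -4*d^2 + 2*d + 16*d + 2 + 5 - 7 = -4*d^2 + 18*d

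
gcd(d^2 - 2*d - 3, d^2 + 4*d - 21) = d - 3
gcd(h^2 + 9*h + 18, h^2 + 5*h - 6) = h + 6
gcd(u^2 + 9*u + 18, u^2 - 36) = u + 6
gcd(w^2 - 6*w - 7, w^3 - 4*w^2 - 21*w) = w - 7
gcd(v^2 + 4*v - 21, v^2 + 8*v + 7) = v + 7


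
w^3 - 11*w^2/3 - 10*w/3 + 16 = (w - 3)*(w - 8/3)*(w + 2)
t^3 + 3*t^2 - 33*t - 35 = (t - 5)*(t + 1)*(t + 7)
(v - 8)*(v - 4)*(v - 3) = v^3 - 15*v^2 + 68*v - 96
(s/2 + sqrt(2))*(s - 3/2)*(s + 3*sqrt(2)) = s^3/2 - 3*s^2/4 + 5*sqrt(2)*s^2/2 - 15*sqrt(2)*s/4 + 6*s - 9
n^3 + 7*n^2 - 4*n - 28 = (n - 2)*(n + 2)*(n + 7)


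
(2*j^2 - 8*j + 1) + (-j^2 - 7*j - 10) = j^2 - 15*j - 9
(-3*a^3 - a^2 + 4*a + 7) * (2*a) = -6*a^4 - 2*a^3 + 8*a^2 + 14*a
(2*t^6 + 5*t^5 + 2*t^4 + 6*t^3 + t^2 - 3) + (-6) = 2*t^6 + 5*t^5 + 2*t^4 + 6*t^3 + t^2 - 9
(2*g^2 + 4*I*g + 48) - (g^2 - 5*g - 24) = g^2 + 5*g + 4*I*g + 72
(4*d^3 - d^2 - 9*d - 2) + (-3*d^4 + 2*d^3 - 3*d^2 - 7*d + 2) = -3*d^4 + 6*d^3 - 4*d^2 - 16*d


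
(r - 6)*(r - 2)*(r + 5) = r^3 - 3*r^2 - 28*r + 60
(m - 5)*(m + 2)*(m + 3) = m^3 - 19*m - 30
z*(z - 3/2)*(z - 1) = z^3 - 5*z^2/2 + 3*z/2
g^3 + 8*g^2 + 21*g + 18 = (g + 2)*(g + 3)^2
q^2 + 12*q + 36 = (q + 6)^2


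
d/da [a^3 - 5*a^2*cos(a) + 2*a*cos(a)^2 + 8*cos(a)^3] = 5*a^2*sin(a) + 3*a^2 - 2*a*sin(2*a) - 10*a*cos(a) - 24*sin(a)*cos(a)^2 + 2*cos(a)^2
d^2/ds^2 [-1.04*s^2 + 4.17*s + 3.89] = -2.08000000000000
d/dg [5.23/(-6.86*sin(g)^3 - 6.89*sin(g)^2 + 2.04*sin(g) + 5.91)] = (107.6334*sin(g)^2 + 72.0694*sin(g) - 10.6692)*cos(g)/(6.86*sin(g)^3 + 6.89*sin(g)^2 - 2.04*sin(g) - 5.91)^2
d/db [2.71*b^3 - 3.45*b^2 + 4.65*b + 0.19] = 8.13*b^2 - 6.9*b + 4.65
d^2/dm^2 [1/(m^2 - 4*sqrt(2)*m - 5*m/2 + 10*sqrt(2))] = 4*(-4*m^2 + 10*m + 16*sqrt(2)*m + (-4*m + 5 + 8*sqrt(2))^2 - 40*sqrt(2))/(2*m^2 - 8*sqrt(2)*m - 5*m + 20*sqrt(2))^3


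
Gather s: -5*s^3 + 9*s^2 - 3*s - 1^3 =-5*s^3 + 9*s^2 - 3*s - 1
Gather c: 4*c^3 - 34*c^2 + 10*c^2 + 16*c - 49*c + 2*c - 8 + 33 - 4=4*c^3 - 24*c^2 - 31*c + 21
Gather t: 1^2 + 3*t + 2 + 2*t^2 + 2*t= 2*t^2 + 5*t + 3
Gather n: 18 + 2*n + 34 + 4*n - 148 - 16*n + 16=-10*n - 80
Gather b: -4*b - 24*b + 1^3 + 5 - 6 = -28*b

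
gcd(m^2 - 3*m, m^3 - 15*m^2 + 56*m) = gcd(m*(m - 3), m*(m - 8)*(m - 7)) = m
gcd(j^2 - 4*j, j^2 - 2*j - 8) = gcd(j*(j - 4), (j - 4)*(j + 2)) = j - 4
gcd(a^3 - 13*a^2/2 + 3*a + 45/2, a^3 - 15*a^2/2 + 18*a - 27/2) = a - 3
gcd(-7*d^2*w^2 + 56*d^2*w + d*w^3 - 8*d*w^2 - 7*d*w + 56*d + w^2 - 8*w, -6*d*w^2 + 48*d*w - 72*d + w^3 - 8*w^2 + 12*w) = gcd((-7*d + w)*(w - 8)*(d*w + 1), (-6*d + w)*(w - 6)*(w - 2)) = 1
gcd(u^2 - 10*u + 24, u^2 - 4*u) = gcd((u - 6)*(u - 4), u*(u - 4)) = u - 4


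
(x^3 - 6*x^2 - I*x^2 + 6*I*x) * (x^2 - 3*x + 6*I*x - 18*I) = x^5 - 9*x^4 + 5*I*x^4 + 24*x^3 - 45*I*x^3 - 54*x^2 + 90*I*x^2 + 108*x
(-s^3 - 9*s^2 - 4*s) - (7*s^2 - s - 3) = -s^3 - 16*s^2 - 3*s + 3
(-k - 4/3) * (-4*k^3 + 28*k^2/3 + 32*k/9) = 4*k^4 - 4*k^3 - 16*k^2 - 128*k/27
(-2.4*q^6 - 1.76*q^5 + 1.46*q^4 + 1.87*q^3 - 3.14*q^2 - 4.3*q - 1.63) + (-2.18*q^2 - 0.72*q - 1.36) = -2.4*q^6 - 1.76*q^5 + 1.46*q^4 + 1.87*q^3 - 5.32*q^2 - 5.02*q - 2.99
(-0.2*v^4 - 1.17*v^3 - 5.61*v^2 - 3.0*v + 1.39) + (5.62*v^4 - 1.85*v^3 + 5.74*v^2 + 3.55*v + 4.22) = 5.42*v^4 - 3.02*v^3 + 0.13*v^2 + 0.55*v + 5.61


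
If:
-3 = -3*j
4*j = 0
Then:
No Solution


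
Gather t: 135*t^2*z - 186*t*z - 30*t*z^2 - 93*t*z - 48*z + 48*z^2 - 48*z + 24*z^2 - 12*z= 135*t^2*z + t*(-30*z^2 - 279*z) + 72*z^2 - 108*z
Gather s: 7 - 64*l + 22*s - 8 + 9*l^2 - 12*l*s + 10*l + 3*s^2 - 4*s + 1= 9*l^2 - 54*l + 3*s^2 + s*(18 - 12*l)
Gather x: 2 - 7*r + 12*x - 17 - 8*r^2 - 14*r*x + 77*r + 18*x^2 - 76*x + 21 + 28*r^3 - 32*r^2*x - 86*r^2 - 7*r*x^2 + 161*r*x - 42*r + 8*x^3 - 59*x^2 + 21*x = 28*r^3 - 94*r^2 + 28*r + 8*x^3 + x^2*(-7*r - 41) + x*(-32*r^2 + 147*r - 43) + 6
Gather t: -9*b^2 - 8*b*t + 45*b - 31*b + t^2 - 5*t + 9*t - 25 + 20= -9*b^2 + 14*b + t^2 + t*(4 - 8*b) - 5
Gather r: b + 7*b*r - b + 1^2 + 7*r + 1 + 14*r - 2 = r*(7*b + 21)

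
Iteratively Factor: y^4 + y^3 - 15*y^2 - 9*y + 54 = (y + 3)*(y^3 - 2*y^2 - 9*y + 18) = (y + 3)^2*(y^2 - 5*y + 6) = (y - 3)*(y + 3)^2*(y - 2)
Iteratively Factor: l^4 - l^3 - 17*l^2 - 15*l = (l + 1)*(l^3 - 2*l^2 - 15*l) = l*(l + 1)*(l^2 - 2*l - 15) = l*(l + 1)*(l + 3)*(l - 5)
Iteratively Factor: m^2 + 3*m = (m)*(m + 3)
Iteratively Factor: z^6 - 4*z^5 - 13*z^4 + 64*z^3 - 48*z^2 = (z - 3)*(z^5 - z^4 - 16*z^3 + 16*z^2) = (z - 3)*(z - 1)*(z^4 - 16*z^2) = (z - 4)*(z - 3)*(z - 1)*(z^3 + 4*z^2) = z*(z - 4)*(z - 3)*(z - 1)*(z^2 + 4*z) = z*(z - 4)*(z - 3)*(z - 1)*(z + 4)*(z)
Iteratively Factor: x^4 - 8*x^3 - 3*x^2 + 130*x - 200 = (x - 5)*(x^3 - 3*x^2 - 18*x + 40) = (x - 5)*(x + 4)*(x^2 - 7*x + 10) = (x - 5)*(x - 2)*(x + 4)*(x - 5)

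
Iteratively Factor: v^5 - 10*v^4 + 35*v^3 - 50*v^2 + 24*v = (v - 1)*(v^4 - 9*v^3 + 26*v^2 - 24*v) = v*(v - 1)*(v^3 - 9*v^2 + 26*v - 24) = v*(v - 3)*(v - 1)*(v^2 - 6*v + 8) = v*(v - 3)*(v - 2)*(v - 1)*(v - 4)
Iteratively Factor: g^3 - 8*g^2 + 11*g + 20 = (g + 1)*(g^2 - 9*g + 20) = (g - 4)*(g + 1)*(g - 5)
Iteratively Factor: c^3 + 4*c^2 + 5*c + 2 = (c + 2)*(c^2 + 2*c + 1) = (c + 1)*(c + 2)*(c + 1)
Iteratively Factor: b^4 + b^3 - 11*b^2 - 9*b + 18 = (b - 1)*(b^3 + 2*b^2 - 9*b - 18) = (b - 3)*(b - 1)*(b^2 + 5*b + 6) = (b - 3)*(b - 1)*(b + 3)*(b + 2)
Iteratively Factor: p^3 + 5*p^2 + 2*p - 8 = (p + 2)*(p^2 + 3*p - 4) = (p - 1)*(p + 2)*(p + 4)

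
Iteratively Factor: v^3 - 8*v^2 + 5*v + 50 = (v + 2)*(v^2 - 10*v + 25) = (v - 5)*(v + 2)*(v - 5)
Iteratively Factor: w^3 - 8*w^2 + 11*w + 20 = (w - 4)*(w^2 - 4*w - 5) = (w - 5)*(w - 4)*(w + 1)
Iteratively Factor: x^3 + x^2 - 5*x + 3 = (x - 1)*(x^2 + 2*x - 3) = (x - 1)*(x + 3)*(x - 1)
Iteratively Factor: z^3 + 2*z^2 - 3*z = (z)*(z^2 + 2*z - 3) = z*(z - 1)*(z + 3)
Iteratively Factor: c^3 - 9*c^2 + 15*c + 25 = (c - 5)*(c^2 - 4*c - 5) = (c - 5)*(c + 1)*(c - 5)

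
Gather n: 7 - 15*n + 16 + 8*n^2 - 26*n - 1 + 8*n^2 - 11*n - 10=16*n^2 - 52*n + 12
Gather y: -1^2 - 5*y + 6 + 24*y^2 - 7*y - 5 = 24*y^2 - 12*y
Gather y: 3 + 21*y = 21*y + 3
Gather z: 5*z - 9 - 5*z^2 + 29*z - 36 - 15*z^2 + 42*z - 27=-20*z^2 + 76*z - 72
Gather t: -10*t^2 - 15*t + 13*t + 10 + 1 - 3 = -10*t^2 - 2*t + 8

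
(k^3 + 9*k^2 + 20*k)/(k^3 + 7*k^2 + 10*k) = (k + 4)/(k + 2)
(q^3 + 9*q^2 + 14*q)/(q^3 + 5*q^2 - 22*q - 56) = q/(q - 4)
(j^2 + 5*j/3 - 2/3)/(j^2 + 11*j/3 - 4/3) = (j + 2)/(j + 4)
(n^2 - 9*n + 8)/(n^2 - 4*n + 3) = (n - 8)/(n - 3)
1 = 1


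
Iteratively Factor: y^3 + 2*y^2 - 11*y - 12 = (y + 4)*(y^2 - 2*y - 3) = (y + 1)*(y + 4)*(y - 3)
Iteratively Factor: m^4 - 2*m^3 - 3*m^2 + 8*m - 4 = (m - 2)*(m^3 - 3*m + 2) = (m - 2)*(m - 1)*(m^2 + m - 2) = (m - 2)*(m - 1)^2*(m + 2)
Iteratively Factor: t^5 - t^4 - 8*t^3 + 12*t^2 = (t)*(t^4 - t^3 - 8*t^2 + 12*t) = t*(t - 2)*(t^3 + t^2 - 6*t) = t*(t - 2)^2*(t^2 + 3*t) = t^2*(t - 2)^2*(t + 3)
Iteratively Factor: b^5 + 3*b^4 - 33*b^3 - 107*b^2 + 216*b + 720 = (b - 3)*(b^4 + 6*b^3 - 15*b^2 - 152*b - 240) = (b - 5)*(b - 3)*(b^3 + 11*b^2 + 40*b + 48) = (b - 5)*(b - 3)*(b + 3)*(b^2 + 8*b + 16) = (b - 5)*(b - 3)*(b + 3)*(b + 4)*(b + 4)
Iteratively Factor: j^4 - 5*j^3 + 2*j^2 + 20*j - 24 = (j - 2)*(j^3 - 3*j^2 - 4*j + 12) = (j - 3)*(j - 2)*(j^2 - 4) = (j - 3)*(j - 2)*(j + 2)*(j - 2)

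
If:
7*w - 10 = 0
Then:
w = 10/7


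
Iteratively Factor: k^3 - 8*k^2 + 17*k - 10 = (k - 5)*(k^2 - 3*k + 2) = (k - 5)*(k - 2)*(k - 1)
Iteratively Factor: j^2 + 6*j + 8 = (j + 2)*(j + 4)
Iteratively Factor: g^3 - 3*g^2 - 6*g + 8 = (g - 1)*(g^2 - 2*g - 8) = (g - 4)*(g - 1)*(g + 2)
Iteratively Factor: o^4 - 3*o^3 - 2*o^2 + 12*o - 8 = (o + 2)*(o^3 - 5*o^2 + 8*o - 4) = (o - 2)*(o + 2)*(o^2 - 3*o + 2) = (o - 2)*(o - 1)*(o + 2)*(o - 2)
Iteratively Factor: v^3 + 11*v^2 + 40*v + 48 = (v + 3)*(v^2 + 8*v + 16) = (v + 3)*(v + 4)*(v + 4)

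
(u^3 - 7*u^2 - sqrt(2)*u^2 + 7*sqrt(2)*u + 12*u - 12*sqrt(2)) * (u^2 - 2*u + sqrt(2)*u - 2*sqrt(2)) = u^5 - 9*u^4 + 24*u^3 - 6*u^2 - 52*u + 48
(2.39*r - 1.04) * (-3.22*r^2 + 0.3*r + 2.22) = -7.6958*r^3 + 4.0658*r^2 + 4.9938*r - 2.3088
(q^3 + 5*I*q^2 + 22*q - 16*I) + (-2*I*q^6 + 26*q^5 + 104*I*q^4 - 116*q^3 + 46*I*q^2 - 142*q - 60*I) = -2*I*q^6 + 26*q^5 + 104*I*q^4 - 115*q^3 + 51*I*q^2 - 120*q - 76*I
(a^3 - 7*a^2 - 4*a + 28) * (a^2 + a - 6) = a^5 - 6*a^4 - 17*a^3 + 66*a^2 + 52*a - 168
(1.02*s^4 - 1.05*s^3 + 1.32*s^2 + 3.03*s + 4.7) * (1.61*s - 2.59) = 1.6422*s^5 - 4.3323*s^4 + 4.8447*s^3 + 1.4595*s^2 - 0.280699999999998*s - 12.173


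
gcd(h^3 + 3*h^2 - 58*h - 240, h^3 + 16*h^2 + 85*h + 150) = h^2 + 11*h + 30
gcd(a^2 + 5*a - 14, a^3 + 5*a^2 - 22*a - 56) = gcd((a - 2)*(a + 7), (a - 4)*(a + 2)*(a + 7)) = a + 7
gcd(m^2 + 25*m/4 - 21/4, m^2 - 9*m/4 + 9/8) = m - 3/4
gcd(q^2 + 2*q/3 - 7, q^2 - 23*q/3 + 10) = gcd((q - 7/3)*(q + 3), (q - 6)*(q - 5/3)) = 1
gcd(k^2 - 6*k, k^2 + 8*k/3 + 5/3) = 1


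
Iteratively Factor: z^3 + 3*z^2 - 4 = (z + 2)*(z^2 + z - 2) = (z + 2)^2*(z - 1)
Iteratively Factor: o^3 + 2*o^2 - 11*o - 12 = (o - 3)*(o^2 + 5*o + 4) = (o - 3)*(o + 1)*(o + 4)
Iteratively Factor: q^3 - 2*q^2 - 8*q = (q + 2)*(q^2 - 4*q) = (q - 4)*(q + 2)*(q)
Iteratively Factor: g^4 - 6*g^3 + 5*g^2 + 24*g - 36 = (g - 2)*(g^3 - 4*g^2 - 3*g + 18) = (g - 3)*(g - 2)*(g^2 - g - 6) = (g - 3)*(g - 2)*(g + 2)*(g - 3)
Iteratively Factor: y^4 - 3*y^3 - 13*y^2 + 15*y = (y - 5)*(y^3 + 2*y^2 - 3*y) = (y - 5)*(y - 1)*(y^2 + 3*y) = (y - 5)*(y - 1)*(y + 3)*(y)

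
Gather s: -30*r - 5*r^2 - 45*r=-5*r^2 - 75*r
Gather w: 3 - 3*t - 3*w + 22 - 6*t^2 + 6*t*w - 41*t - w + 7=-6*t^2 - 44*t + w*(6*t - 4) + 32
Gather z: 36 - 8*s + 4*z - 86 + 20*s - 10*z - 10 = 12*s - 6*z - 60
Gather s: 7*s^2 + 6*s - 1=7*s^2 + 6*s - 1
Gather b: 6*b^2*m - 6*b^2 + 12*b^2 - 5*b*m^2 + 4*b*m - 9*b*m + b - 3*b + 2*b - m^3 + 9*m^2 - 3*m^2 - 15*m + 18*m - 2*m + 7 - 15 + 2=b^2*(6*m + 6) + b*(-5*m^2 - 5*m) - m^3 + 6*m^2 + m - 6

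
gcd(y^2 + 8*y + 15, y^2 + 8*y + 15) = y^2 + 8*y + 15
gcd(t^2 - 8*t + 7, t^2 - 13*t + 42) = t - 7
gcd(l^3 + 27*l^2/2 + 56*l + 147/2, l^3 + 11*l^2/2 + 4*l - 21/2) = l^2 + 13*l/2 + 21/2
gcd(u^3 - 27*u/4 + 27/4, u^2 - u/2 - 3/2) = u - 3/2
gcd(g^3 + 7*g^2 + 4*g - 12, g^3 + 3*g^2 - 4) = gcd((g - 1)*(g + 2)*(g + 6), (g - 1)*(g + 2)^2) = g^2 + g - 2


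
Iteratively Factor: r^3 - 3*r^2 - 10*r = (r)*(r^2 - 3*r - 10) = r*(r + 2)*(r - 5)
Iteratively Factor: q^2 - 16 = (q + 4)*(q - 4)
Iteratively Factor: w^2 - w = (w)*(w - 1)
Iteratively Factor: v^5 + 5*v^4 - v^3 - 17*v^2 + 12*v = (v + 3)*(v^4 + 2*v^3 - 7*v^2 + 4*v) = (v - 1)*(v + 3)*(v^3 + 3*v^2 - 4*v) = (v - 1)^2*(v + 3)*(v^2 + 4*v) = (v - 1)^2*(v + 3)*(v + 4)*(v)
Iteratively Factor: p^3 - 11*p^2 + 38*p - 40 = (p - 2)*(p^2 - 9*p + 20) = (p - 5)*(p - 2)*(p - 4)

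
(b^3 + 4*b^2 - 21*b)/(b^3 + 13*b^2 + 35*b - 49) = b*(b - 3)/(b^2 + 6*b - 7)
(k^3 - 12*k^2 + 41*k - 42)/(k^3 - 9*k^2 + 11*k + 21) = (k - 2)/(k + 1)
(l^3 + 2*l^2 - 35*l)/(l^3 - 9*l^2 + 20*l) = (l + 7)/(l - 4)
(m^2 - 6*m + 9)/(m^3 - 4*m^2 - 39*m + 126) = (m - 3)/(m^2 - m - 42)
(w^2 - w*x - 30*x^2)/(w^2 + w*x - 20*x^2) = (-w + 6*x)/(-w + 4*x)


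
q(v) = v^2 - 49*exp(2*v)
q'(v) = 2*v - 98*exp(2*v)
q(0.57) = -152.89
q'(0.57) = -305.28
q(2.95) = -17878.13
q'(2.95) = -35767.77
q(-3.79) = 14.34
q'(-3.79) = -7.63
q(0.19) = -71.62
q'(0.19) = -142.92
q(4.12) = -185670.50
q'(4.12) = -371366.71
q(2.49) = -7122.04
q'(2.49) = -14251.51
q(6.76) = -36463380.64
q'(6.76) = -72926839.16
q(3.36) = -40600.77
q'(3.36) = -81217.40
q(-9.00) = 81.00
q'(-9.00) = -18.00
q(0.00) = -49.00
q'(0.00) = -98.00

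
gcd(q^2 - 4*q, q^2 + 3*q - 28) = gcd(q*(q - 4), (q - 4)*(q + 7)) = q - 4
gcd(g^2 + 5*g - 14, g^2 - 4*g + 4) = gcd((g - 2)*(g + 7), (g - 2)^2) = g - 2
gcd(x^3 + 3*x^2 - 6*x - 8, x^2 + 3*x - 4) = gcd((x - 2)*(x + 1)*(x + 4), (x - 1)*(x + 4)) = x + 4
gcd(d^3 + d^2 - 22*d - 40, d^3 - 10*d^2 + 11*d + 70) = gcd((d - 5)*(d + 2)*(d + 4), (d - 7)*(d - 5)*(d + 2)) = d^2 - 3*d - 10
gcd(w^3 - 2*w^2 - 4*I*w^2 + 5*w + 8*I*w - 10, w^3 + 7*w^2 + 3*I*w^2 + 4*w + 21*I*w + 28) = 1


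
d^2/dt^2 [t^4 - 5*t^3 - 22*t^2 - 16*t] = 12*t^2 - 30*t - 44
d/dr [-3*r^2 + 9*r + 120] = 9 - 6*r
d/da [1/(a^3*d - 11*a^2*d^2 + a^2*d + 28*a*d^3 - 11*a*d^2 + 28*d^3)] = (-3*a^2 + 22*a*d - 2*a - 28*d^2 + 11*d)/(d*(a^3 - 11*a^2*d + a^2 + 28*a*d^2 - 11*a*d + 28*d^2)^2)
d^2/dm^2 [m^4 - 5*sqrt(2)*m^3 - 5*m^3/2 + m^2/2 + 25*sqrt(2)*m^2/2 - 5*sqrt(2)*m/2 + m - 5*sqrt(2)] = 12*m^2 - 30*sqrt(2)*m - 15*m + 1 + 25*sqrt(2)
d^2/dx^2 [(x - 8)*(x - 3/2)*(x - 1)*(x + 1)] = 12*x^2 - 57*x + 22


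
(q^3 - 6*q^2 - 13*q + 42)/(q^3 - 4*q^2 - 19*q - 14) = (q^2 + q - 6)/(q^2 + 3*q + 2)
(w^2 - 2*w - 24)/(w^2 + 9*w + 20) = (w - 6)/(w + 5)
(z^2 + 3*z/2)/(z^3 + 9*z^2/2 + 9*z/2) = 1/(z + 3)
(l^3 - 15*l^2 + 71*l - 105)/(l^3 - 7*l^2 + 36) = (l^2 - 12*l + 35)/(l^2 - 4*l - 12)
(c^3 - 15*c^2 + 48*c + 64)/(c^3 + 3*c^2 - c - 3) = (c^2 - 16*c + 64)/(c^2 + 2*c - 3)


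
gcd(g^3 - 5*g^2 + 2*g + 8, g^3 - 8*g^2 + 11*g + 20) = g^2 - 3*g - 4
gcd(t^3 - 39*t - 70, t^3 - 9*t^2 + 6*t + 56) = t^2 - 5*t - 14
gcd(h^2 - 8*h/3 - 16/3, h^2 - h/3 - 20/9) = h + 4/3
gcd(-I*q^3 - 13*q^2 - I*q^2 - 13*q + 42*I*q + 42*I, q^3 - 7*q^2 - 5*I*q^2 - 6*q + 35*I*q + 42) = 1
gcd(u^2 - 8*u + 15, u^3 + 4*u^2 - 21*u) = u - 3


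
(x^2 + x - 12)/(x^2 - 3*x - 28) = (x - 3)/(x - 7)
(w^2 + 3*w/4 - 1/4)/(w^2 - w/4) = (w + 1)/w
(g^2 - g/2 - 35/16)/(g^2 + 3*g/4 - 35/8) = (4*g + 5)/(2*(2*g + 5))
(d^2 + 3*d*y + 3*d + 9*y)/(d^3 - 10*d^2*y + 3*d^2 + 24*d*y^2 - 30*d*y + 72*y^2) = (d + 3*y)/(d^2 - 10*d*y + 24*y^2)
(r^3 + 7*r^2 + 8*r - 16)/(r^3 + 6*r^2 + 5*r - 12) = (r + 4)/(r + 3)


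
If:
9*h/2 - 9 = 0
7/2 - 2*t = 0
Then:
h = 2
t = 7/4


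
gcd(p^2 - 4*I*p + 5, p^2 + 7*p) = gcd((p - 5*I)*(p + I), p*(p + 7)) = 1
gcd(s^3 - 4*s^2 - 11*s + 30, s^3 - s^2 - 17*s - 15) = s^2 - 2*s - 15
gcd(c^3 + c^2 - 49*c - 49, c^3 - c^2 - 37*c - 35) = c^2 - 6*c - 7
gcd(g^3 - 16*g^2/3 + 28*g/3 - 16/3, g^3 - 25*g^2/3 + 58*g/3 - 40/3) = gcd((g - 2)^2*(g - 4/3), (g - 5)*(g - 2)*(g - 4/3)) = g^2 - 10*g/3 + 8/3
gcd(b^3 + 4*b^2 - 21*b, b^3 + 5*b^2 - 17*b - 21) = b^2 + 4*b - 21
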